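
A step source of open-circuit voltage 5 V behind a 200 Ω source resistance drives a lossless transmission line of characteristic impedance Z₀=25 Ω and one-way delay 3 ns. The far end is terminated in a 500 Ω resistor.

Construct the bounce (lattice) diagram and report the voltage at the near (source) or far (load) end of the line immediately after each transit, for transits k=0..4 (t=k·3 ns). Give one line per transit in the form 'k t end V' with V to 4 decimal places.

Γ_L=0.904762, Γ_S=0.777778; launch V₁=5·25/225=0.555556
k=0 src: V=0.5556
k=1 load: inc=0.555556, refl=0.555556·0.904762=0.5026; V=0.000000+0.555556+0.502646=1.0582
k=2 src: inc=0.502646, refl=0.502646·0.777778=0.3909; V=0.555556+0.502646+0.390947=1.4491
k=3 load: inc=0.390947, refl=0.390947·0.904762=0.3537; V=1.058201+0.390947+0.353714=1.8029
k=4 src: inc=0.353714, refl=0.353714·0.777778=0.2751; V=1.449148+0.353714+0.275111=2.0780

0 0 source 0.5556
1 3 load 1.0582
2 6 source 1.4491
3 9 load 1.8029
4 12 source 2.0780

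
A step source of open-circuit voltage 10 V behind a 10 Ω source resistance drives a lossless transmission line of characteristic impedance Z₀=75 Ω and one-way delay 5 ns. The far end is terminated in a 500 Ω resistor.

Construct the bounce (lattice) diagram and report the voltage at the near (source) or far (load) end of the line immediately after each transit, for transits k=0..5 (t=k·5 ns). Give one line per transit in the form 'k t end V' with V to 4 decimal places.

Γ_L=0.739130, Γ_S=-0.764706; launch V₁=10·75/85=8.823529
k=0 src: V=8.8235
k=1 load: inc=8.823529, refl=8.823529·0.739130=6.5217; V=0.000000+8.823529+6.521739=15.3453
k=2 src: inc=6.521739, refl=6.521739·-0.764706=-4.9872; V=8.823529+6.521739+-4.987212=10.3581
k=3 load: inc=-4.987212, refl=-4.987212·0.739130=-3.6862; V=15.345269+-4.987212+-3.686200=6.6719
k=4 src: inc=-3.686200, refl=-3.686200·-0.764706=2.8189; V=10.358056+-3.686200+2.818859=9.4907
k=5 load: inc=2.818859, refl=2.818859·0.739130=2.0835; V=6.671856+2.818859+2.083505=11.5742

0 0 source 8.8235
1 5 load 15.3453
2 10 source 10.3581
3 15 load 6.6719
4 20 source 9.4907
5 25 load 11.5742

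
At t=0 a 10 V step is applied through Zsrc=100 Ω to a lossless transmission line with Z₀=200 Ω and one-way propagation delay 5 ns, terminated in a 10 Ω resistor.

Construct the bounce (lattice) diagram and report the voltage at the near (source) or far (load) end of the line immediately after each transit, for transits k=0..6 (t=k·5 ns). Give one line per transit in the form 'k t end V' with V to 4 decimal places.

Γ_L=-0.904762, Γ_S=-0.333333; launch V₁=10·200/300=6.666667
k=0 src: V=6.6667
k=1 load: inc=6.666667, refl=6.666667·-0.904762=-6.0317; V=0.000000+6.666667+-6.031746=0.6349
k=2 src: inc=-6.031746, refl=-6.031746·-0.333333=2.0106; V=6.666667+-6.031746+2.010582=2.6455
k=3 load: inc=2.010582, refl=2.010582·-0.904762=-1.8191; V=0.634921+2.010582+-1.819098=0.8264
k=4 src: inc=-1.819098, refl=-1.819098·-0.333333=0.6064; V=2.645503+-1.819098+0.606366=1.4328
k=5 load: inc=0.606366, refl=0.606366·-0.904762=-0.5486; V=0.826405+0.606366+-0.548617=0.8842
k=6 src: inc=-0.548617, refl=-0.548617·-0.333333=0.1829; V=1.432771+-0.548617+0.182872=1.0670

0 0 source 6.6667
1 5 load 0.6349
2 10 source 2.6455
3 15 load 0.8264
4 20 source 1.4328
5 25 load 0.8842
6 30 source 1.0670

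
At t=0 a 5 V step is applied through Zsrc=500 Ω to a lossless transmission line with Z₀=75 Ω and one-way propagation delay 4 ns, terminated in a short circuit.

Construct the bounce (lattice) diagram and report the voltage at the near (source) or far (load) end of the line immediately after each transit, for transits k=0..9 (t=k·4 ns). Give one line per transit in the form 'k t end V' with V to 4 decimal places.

0 0 source 0.6522
1 4 load 0.0000
2 8 source -0.4820
3 12 load 0.0000
4 16 source 0.3563
5 20 load 0.0000
6 24 source -0.2633
7 28 load 0.0000
8 32 source 0.1946
9 36 load 0.0000

Γ_L=-1.000000, Γ_S=0.739130; launch V₁=5·75/575=0.652174
k=0 src: V=0.6522
k=1 load: inc=0.652174, refl=0.652174·-1.000000=-0.6522; V=0.000000+0.652174+-0.652174=0.0000
k=2 src: inc=-0.652174, refl=-0.652174·0.739130=-0.4820; V=0.652174+-0.652174+-0.482042=-0.4820
k=3 load: inc=-0.482042, refl=-0.482042·-1.000000=0.4820; V=0.000000+-0.482042+0.482042=0.0000
k=4 src: inc=0.482042, refl=0.482042·0.739130=0.3563; V=-0.482042+0.482042+0.356292=0.3563
k=5 load: inc=0.356292, refl=0.356292·-1.000000=-0.3563; V=0.000000+0.356292+-0.356292=0.0000
k=6 src: inc=-0.356292, refl=-0.356292·0.739130=-0.2633; V=0.356292+-0.356292+-0.263346=-0.2633
k=7 load: inc=-0.263346, refl=-0.263346·-1.000000=0.2633; V=0.000000+-0.263346+0.263346=0.0000
k=8 src: inc=0.263346, refl=0.263346·0.739130=0.1946; V=-0.263346+0.263346+0.194647=0.1946
k=9 load: inc=0.194647, refl=0.194647·-1.000000=-0.1946; V=0.000000+0.194647+-0.194647=0.0000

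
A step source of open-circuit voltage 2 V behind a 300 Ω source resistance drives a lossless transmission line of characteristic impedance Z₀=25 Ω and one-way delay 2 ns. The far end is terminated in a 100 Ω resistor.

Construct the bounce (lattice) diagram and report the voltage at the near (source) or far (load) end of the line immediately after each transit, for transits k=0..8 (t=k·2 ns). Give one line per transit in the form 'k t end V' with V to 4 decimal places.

0 0 source 0.1538
1 2 load 0.2462
2 4 source 0.3243
3 6 load 0.3711
4 8 source 0.4108
5 10 load 0.4346
6 12 source 0.4547
7 14 load 0.4668
8 16 source 0.4770

Γ_L=0.600000, Γ_S=0.846154; launch V₁=2·25/325=0.153846
k=0 src: V=0.1538
k=1 load: inc=0.153846, refl=0.153846·0.600000=0.0923; V=0.000000+0.153846+0.092308=0.2462
k=2 src: inc=0.092308, refl=0.092308·0.846154=0.0781; V=0.153846+0.092308+0.078107=0.3243
k=3 load: inc=0.078107, refl=0.078107·0.600000=0.0469; V=0.246154+0.078107+0.046864=0.3711
k=4 src: inc=0.046864, refl=0.046864·0.846154=0.0397; V=0.324260+0.046864+0.039654=0.4108
k=5 load: inc=0.039654, refl=0.039654·0.600000=0.0238; V=0.371124+0.039654+0.023792=0.4346
k=6 src: inc=0.023792, refl=0.023792·0.846154=0.0201; V=0.410778+0.023792+0.020132=0.4547
k=7 load: inc=0.020132, refl=0.020132·0.600000=0.0121; V=0.434571+0.020132+0.012079=0.4668
k=8 src: inc=0.012079, refl=0.012079·0.846154=0.0102; V=0.454703+0.012079+0.010221=0.4770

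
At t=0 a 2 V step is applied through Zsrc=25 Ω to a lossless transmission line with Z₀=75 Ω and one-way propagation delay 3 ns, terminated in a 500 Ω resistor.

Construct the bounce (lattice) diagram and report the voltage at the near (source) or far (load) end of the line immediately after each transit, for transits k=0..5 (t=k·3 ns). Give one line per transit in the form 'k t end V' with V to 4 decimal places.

Γ_L=0.739130, Γ_S=-0.500000; launch V₁=2·75/100=1.500000
k=0 src: V=1.5000
k=1 load: inc=1.500000, refl=1.500000·0.739130=1.1087; V=0.000000+1.500000+1.108696=2.6087
k=2 src: inc=1.108696, refl=1.108696·-0.500000=-0.5543; V=1.500000+1.108696+-0.554348=2.0543
k=3 load: inc=-0.554348, refl=-0.554348·0.739130=-0.4097; V=2.608696+-0.554348+-0.409735=1.6446
k=4 src: inc=-0.409735, refl=-0.409735·-0.500000=0.2049; V=2.054348+-0.409735+0.204868=1.8495
k=5 load: inc=0.204868, refl=0.204868·0.739130=0.1514; V=1.644612+0.204868+0.151424=2.0009

0 0 source 1.5000
1 3 load 2.6087
2 6 source 2.0543
3 9 load 1.6446
4 12 source 1.8495
5 15 load 2.0009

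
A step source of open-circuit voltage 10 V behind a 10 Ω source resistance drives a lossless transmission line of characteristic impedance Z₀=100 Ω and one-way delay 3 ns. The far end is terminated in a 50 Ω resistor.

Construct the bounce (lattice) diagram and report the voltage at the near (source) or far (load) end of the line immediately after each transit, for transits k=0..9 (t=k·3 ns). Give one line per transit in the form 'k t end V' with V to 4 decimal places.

0 0 source 9.0909
1 3 load 6.0606
2 6 source 8.5399
3 9 load 7.7135
4 12 source 8.3897
5 15 load 8.1643
6 18 source 8.3487
7 21 load 8.2872
8 24 source 8.3375
9 27 load 8.3208

Γ_L=-0.333333, Γ_S=-0.818182; launch V₁=10·100/110=9.090909
k=0 src: V=9.0909
k=1 load: inc=9.090909, refl=9.090909·-0.333333=-3.0303; V=0.000000+9.090909+-3.030303=6.0606
k=2 src: inc=-3.030303, refl=-3.030303·-0.818182=2.4793; V=9.090909+-3.030303+2.479339=8.5399
k=3 load: inc=2.479339, refl=2.479339·-0.333333=-0.8264; V=6.060606+2.479339+-0.826446=7.7135
k=4 src: inc=-0.826446, refl=-0.826446·-0.818182=0.6762; V=8.539945+-0.826446+0.676183=8.3897
k=5 load: inc=0.676183, refl=0.676183·-0.333333=-0.2254; V=7.713499+0.676183+-0.225394=8.1643
k=6 src: inc=-0.225394, refl=-0.225394·-0.818182=0.1844; V=8.389682+-0.225394+0.184414=8.3487
k=7 load: inc=0.184414, refl=0.184414·-0.333333=-0.0615; V=8.164288+0.184414+-0.061471=8.2872
k=8 src: inc=-0.061471, refl=-0.061471·-0.818182=0.0503; V=8.348701+-0.061471+0.050295=8.3375
k=9 load: inc=0.050295, refl=0.050295·-0.333333=-0.0168; V=8.287230+0.050295+-0.016765=8.3208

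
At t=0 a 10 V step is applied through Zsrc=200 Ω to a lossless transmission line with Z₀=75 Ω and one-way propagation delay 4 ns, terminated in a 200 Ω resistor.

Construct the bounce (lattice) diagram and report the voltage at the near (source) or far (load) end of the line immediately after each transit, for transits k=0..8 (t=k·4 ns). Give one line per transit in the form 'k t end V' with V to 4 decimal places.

0 0 source 2.7273
1 4 load 3.9669
2 8 source 4.5304
3 12 load 4.7866
4 16 source 4.9030
5 20 load 4.9559
6 24 source 4.9800
7 28 load 4.9909
8 32 source 4.9959

Γ_L=0.454545, Γ_S=0.454545; launch V₁=10·75/275=2.727273
k=0 src: V=2.7273
k=1 load: inc=2.727273, refl=2.727273·0.454545=1.2397; V=0.000000+2.727273+1.239669=3.9669
k=2 src: inc=1.239669, refl=1.239669·0.454545=0.5635; V=2.727273+1.239669+0.563486=4.5304
k=3 load: inc=0.563486, refl=0.563486·0.454545=0.2561; V=3.966942+0.563486+0.256130=4.7866
k=4 src: inc=0.256130, refl=0.256130·0.454545=0.1164; V=4.530428+0.256130+0.116423=4.9030
k=5 load: inc=0.116423, refl=0.116423·0.454545=0.0529; V=4.786558+0.116423+0.052919=4.9559
k=6 src: inc=0.052919, refl=0.052919·0.454545=0.0241; V=4.902981+0.052919+0.024054=4.9800
k=7 load: inc=0.024054, refl=0.024054·0.454545=0.0109; V=4.955900+0.024054+0.010934=4.9909
k=8 src: inc=0.010934, refl=0.010934·0.454545=0.0050; V=4.979955+0.010934+0.004970=4.9959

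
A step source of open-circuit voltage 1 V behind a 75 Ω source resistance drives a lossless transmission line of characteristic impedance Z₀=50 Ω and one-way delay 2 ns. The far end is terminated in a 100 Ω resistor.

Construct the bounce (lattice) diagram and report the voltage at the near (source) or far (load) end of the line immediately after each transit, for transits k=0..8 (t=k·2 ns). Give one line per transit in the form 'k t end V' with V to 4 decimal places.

Γ_L=0.333333, Γ_S=0.200000; launch V₁=1·50/125=0.400000
k=0 src: V=0.4000
k=1 load: inc=0.400000, refl=0.400000·0.333333=0.1333; V=0.000000+0.400000+0.133333=0.5333
k=2 src: inc=0.133333, refl=0.133333·0.200000=0.0267; V=0.400000+0.133333+0.026667=0.5600
k=3 load: inc=0.026667, refl=0.026667·0.333333=0.0089; V=0.533333+0.026667+0.008889=0.5689
k=4 src: inc=0.008889, refl=0.008889·0.200000=0.0018; V=0.560000+0.008889+0.001778=0.5707
k=5 load: inc=0.001778, refl=0.001778·0.333333=0.0006; V=0.568889+0.001778+0.000593=0.5713
k=6 src: inc=0.000593, refl=0.000593·0.200000=0.0001; V=0.570667+0.000593+0.000119=0.5714
k=7 load: inc=0.000119, refl=0.000119·0.333333=0.0000; V=0.571259+0.000119+0.000040=0.5714
k=8 src: inc=0.000040, refl=0.000040·0.200000=0.0000; V=0.571378+0.000040+0.000008=0.5714

0 0 source 0.4000
1 2 load 0.5333
2 4 source 0.5600
3 6 load 0.5689
4 8 source 0.5707
5 10 load 0.5713
6 12 source 0.5714
7 14 load 0.5714
8 16 source 0.5714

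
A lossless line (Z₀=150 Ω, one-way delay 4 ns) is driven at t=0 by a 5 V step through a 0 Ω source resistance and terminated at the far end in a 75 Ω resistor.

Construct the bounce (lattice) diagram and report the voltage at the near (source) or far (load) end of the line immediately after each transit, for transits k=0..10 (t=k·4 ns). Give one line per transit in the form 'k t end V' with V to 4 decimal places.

Γ_L=-0.333333, Γ_S=-1.000000; launch V₁=5·150/150=5.000000
k=0 src: V=5.0000
k=1 load: inc=5.000000, refl=5.000000·-0.333333=-1.6667; V=0.000000+5.000000+-1.666667=3.3333
k=2 src: inc=-1.666667, refl=-1.666667·-1.000000=1.6667; V=5.000000+-1.666667+1.666667=5.0000
k=3 load: inc=1.666667, refl=1.666667·-0.333333=-0.5556; V=3.333333+1.666667+-0.555556=4.4444
k=4 src: inc=-0.555556, refl=-0.555556·-1.000000=0.5556; V=5.000000+-0.555556+0.555556=5.0000
k=5 load: inc=0.555556, refl=0.555556·-0.333333=-0.1852; V=4.444444+0.555556+-0.185185=4.8148
k=6 src: inc=-0.185185, refl=-0.185185·-1.000000=0.1852; V=5.000000+-0.185185+0.185185=5.0000
k=7 load: inc=0.185185, refl=0.185185·-0.333333=-0.0617; V=4.814815+0.185185+-0.061728=4.9383
k=8 src: inc=-0.061728, refl=-0.061728·-1.000000=0.0617; V=5.000000+-0.061728+0.061728=5.0000
k=9 load: inc=0.061728, refl=0.061728·-0.333333=-0.0206; V=4.938272+0.061728+-0.020576=4.9794
k=10 src: inc=-0.020576, refl=-0.020576·-1.000000=0.0206; V=5.000000+-0.020576+0.020576=5.0000

0 0 source 5.0000
1 4 load 3.3333
2 8 source 5.0000
3 12 load 4.4444
4 16 source 5.0000
5 20 load 4.8148
6 24 source 5.0000
7 28 load 4.9383
8 32 source 5.0000
9 36 load 4.9794
10 40 source 5.0000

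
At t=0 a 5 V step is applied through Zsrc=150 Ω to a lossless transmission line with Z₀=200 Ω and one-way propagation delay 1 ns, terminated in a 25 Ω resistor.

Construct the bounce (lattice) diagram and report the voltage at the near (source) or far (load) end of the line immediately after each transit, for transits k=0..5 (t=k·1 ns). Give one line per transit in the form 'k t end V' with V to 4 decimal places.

Γ_L=-0.777778, Γ_S=-0.142857; launch V₁=5·200/350=2.857143
k=0 src: V=2.8571
k=1 load: inc=2.857143, refl=2.857143·-0.777778=-2.2222; V=0.000000+2.857143+-2.222222=0.6349
k=2 src: inc=-2.222222, refl=-2.222222·-0.142857=0.3175; V=2.857143+-2.222222+0.317460=0.9524
k=3 load: inc=0.317460, refl=0.317460·-0.777778=-0.2469; V=0.634921+0.317460+-0.246914=0.7055
k=4 src: inc=-0.246914, refl=-0.246914·-0.142857=0.0353; V=0.952381+-0.246914+0.035273=0.7407
k=5 load: inc=0.035273, refl=0.035273·-0.777778=-0.0274; V=0.705467+0.035273+-0.027435=0.7133

0 0 source 2.8571
1 1 load 0.6349
2 2 source 0.9524
3 3 load 0.7055
4 4 source 0.7407
5 5 load 0.7133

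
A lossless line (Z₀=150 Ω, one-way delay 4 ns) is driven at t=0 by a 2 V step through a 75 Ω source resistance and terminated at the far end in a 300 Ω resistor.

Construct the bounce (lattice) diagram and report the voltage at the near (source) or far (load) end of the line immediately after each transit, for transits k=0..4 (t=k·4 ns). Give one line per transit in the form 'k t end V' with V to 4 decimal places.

0 0 source 1.3333
1 4 load 1.7778
2 8 source 1.6296
3 12 load 1.5802
4 16 source 1.5967

Γ_L=0.333333, Γ_S=-0.333333; launch V₁=2·150/225=1.333333
k=0 src: V=1.3333
k=1 load: inc=1.333333, refl=1.333333·0.333333=0.4444; V=0.000000+1.333333+0.444444=1.7778
k=2 src: inc=0.444444, refl=0.444444·-0.333333=-0.1481; V=1.333333+0.444444+-0.148148=1.6296
k=3 load: inc=-0.148148, refl=-0.148148·0.333333=-0.0494; V=1.777778+-0.148148+-0.049383=1.5802
k=4 src: inc=-0.049383, refl=-0.049383·-0.333333=0.0165; V=1.629630+-0.049383+0.016461=1.5967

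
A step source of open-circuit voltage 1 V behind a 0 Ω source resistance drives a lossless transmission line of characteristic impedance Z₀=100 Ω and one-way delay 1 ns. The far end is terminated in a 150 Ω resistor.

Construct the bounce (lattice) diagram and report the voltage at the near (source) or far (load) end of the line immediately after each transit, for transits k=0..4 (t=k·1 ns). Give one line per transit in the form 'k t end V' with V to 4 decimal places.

Γ_L=0.200000, Γ_S=-1.000000; launch V₁=1·100/100=1.000000
k=0 src: V=1.0000
k=1 load: inc=1.000000, refl=1.000000·0.200000=0.2000; V=0.000000+1.000000+0.200000=1.2000
k=2 src: inc=0.200000, refl=0.200000·-1.000000=-0.2000; V=1.000000+0.200000+-0.200000=1.0000
k=3 load: inc=-0.200000, refl=-0.200000·0.200000=-0.0400; V=1.200000+-0.200000+-0.040000=0.9600
k=4 src: inc=-0.040000, refl=-0.040000·-1.000000=0.0400; V=1.000000+-0.040000+0.040000=1.0000

0 0 source 1.0000
1 1 load 1.2000
2 2 source 1.0000
3 3 load 0.9600
4 4 source 1.0000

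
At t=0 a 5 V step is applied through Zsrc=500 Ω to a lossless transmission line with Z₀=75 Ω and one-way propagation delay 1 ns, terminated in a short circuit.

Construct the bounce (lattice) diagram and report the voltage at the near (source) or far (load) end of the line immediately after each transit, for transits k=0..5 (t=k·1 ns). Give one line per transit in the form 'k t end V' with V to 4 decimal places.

Γ_L=-1.000000, Γ_S=0.739130; launch V₁=5·75/575=0.652174
k=0 src: V=0.6522
k=1 load: inc=0.652174, refl=0.652174·-1.000000=-0.6522; V=0.000000+0.652174+-0.652174=0.0000
k=2 src: inc=-0.652174, refl=-0.652174·0.739130=-0.4820; V=0.652174+-0.652174+-0.482042=-0.4820
k=3 load: inc=-0.482042, refl=-0.482042·-1.000000=0.4820; V=0.000000+-0.482042+0.482042=0.0000
k=4 src: inc=0.482042, refl=0.482042·0.739130=0.3563; V=-0.482042+0.482042+0.356292=0.3563
k=5 load: inc=0.356292, refl=0.356292·-1.000000=-0.3563; V=0.000000+0.356292+-0.356292=0.0000

0 0 source 0.6522
1 1 load 0.0000
2 2 source -0.4820
3 3 load 0.0000
4 4 source 0.3563
5 5 load 0.0000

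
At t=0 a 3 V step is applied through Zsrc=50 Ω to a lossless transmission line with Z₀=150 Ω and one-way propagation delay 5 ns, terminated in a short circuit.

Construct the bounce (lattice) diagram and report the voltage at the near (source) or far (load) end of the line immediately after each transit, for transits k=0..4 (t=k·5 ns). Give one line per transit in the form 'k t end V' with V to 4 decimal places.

0 0 source 2.2500
1 5 load 0.0000
2 10 source 1.1250
3 15 load 0.0000
4 20 source 0.5625

Γ_L=-1.000000, Γ_S=-0.500000; launch V₁=3·150/200=2.250000
k=0 src: V=2.2500
k=1 load: inc=2.250000, refl=2.250000·-1.000000=-2.2500; V=0.000000+2.250000+-2.250000=0.0000
k=2 src: inc=-2.250000, refl=-2.250000·-0.500000=1.1250; V=2.250000+-2.250000+1.125000=1.1250
k=3 load: inc=1.125000, refl=1.125000·-1.000000=-1.1250; V=0.000000+1.125000+-1.125000=0.0000
k=4 src: inc=-1.125000, refl=-1.125000·-0.500000=0.5625; V=1.125000+-1.125000+0.562500=0.5625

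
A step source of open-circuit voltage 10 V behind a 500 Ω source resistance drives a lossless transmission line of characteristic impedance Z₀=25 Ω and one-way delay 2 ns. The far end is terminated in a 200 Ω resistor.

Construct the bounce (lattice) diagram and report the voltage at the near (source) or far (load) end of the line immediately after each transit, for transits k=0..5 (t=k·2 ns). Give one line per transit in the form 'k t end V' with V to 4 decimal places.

0 0 source 0.4762
1 2 load 0.8466
2 4 source 1.1817
3 6 load 1.4423
4 8 source 1.6781
5 10 load 1.8615

Γ_L=0.777778, Γ_S=0.904762; launch V₁=10·25/525=0.476190
k=0 src: V=0.4762
k=1 load: inc=0.476190, refl=0.476190·0.777778=0.3704; V=0.000000+0.476190+0.370370=0.8466
k=2 src: inc=0.370370, refl=0.370370·0.904762=0.3351; V=0.476190+0.370370+0.335097=1.1817
k=3 load: inc=0.335097, refl=0.335097·0.777778=0.2606; V=0.846561+0.335097+0.260631=1.4423
k=4 src: inc=0.260631, refl=0.260631·0.904762=0.2358; V=1.181658+0.260631+0.235809=1.6781
k=5 load: inc=0.235809, refl=0.235809·0.777778=0.1834; V=1.442289+0.235809+0.183407=1.8615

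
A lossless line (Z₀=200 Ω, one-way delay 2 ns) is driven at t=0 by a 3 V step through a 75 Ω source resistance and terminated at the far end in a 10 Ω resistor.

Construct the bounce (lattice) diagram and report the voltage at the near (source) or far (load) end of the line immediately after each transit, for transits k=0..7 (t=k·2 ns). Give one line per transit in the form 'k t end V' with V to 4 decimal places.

0 0 source 2.1818
1 2 load 0.2078
2 4 source 1.1051
3 6 load 0.2932
4 8 source 0.6623
5 10 load 0.3284
6 12 source 0.4802
7 14 load 0.3428

Γ_L=-0.904762, Γ_S=-0.454545; launch V₁=3·200/275=2.181818
k=0 src: V=2.1818
k=1 load: inc=2.181818, refl=2.181818·-0.904762=-1.9740; V=0.000000+2.181818+-1.974026=0.2078
k=2 src: inc=-1.974026, refl=-1.974026·-0.454545=0.8973; V=2.181818+-1.974026+0.897285=1.1051
k=3 load: inc=0.897285, refl=0.897285·-0.904762=-0.8118; V=0.207792+0.897285+-0.811829=0.2932
k=4 src: inc=-0.811829, refl=-0.811829·-0.454545=0.3690; V=1.105077+-0.811829+0.369013=0.6623
k=5 load: inc=0.369013, refl=0.369013·-0.904762=-0.3339; V=0.293248+0.369013+-0.333869=0.3284
k=6 src: inc=-0.333869, refl=-0.333869·-0.454545=0.1518; V=0.662261+-0.333869+0.151759=0.4802
k=7 load: inc=0.151759, refl=0.151759·-0.904762=-0.1373; V=0.328392+0.151759+-0.137305=0.3428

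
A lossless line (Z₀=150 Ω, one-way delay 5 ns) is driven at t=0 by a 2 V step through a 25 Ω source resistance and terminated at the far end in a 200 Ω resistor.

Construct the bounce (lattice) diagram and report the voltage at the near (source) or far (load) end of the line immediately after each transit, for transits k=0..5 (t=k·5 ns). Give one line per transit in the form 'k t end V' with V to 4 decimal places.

0 0 source 1.7143
1 5 load 1.9592
2 10 source 1.7843
3 15 load 1.7593
4 20 source 1.7771
5 25 load 1.7797

Γ_L=0.142857, Γ_S=-0.714286; launch V₁=2·150/175=1.714286
k=0 src: V=1.7143
k=1 load: inc=1.714286, refl=1.714286·0.142857=0.2449; V=0.000000+1.714286+0.244898=1.9592
k=2 src: inc=0.244898, refl=0.244898·-0.714286=-0.1749; V=1.714286+0.244898+-0.174927=1.7843
k=3 load: inc=-0.174927, refl=-0.174927·0.142857=-0.0250; V=1.959184+-0.174927+-0.024990=1.7593
k=4 src: inc=-0.024990, refl=-0.024990·-0.714286=0.0178; V=1.784257+-0.024990+0.017850=1.7771
k=5 load: inc=0.017850, refl=0.017850·0.142857=0.0025; V=1.759267+0.017850+0.002550=1.7797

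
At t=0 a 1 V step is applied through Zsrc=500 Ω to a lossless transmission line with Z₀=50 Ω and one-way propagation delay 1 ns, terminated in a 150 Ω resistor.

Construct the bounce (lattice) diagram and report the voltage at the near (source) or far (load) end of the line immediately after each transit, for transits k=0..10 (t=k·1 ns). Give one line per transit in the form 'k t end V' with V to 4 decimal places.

0 0 source 0.0909
1 1 load 0.1364
2 2 source 0.1736
3 3 load 0.1921
4 4 source 0.2074
5 5 load 0.2150
6 6 source 0.2212
7 7 load 0.2243
8 8 source 0.2269
9 9 load 0.2281
10 10 source 0.2292

Γ_L=0.500000, Γ_S=0.818182; launch V₁=1·50/550=0.090909
k=0 src: V=0.0909
k=1 load: inc=0.090909, refl=0.090909·0.500000=0.0455; V=0.000000+0.090909+0.045455=0.1364
k=2 src: inc=0.045455, refl=0.045455·0.818182=0.0372; V=0.090909+0.045455+0.037190=0.1736
k=3 load: inc=0.037190, refl=0.037190·0.500000=0.0186; V=0.136364+0.037190+0.018595=0.1921
k=4 src: inc=0.018595, refl=0.018595·0.818182=0.0152; V=0.173554+0.018595+0.015214=0.2074
k=5 load: inc=0.015214, refl=0.015214·0.500000=0.0076; V=0.192149+0.015214+0.007607=0.2150
k=6 src: inc=0.007607, refl=0.007607·0.818182=0.0062; V=0.207363+0.007607+0.006224=0.2212
k=7 load: inc=0.006224, refl=0.006224·0.500000=0.0031; V=0.214970+0.006224+0.003112=0.2243
k=8 src: inc=0.003112, refl=0.003112·0.818182=0.0025; V=0.221194+0.003112+0.002546=0.2269
k=9 load: inc=0.002546, refl=0.002546·0.500000=0.0013; V=0.224306+0.002546+0.001273=0.2281
k=10 src: inc=0.001273, refl=0.001273·0.818182=0.0010; V=0.226852+0.001273+0.001042=0.2292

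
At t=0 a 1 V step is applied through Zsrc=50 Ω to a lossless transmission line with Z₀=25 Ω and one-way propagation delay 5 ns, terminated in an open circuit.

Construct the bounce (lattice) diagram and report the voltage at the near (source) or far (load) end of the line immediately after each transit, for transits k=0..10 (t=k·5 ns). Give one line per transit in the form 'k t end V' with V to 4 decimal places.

0 0 source 0.3333
1 5 load 0.6667
2 10 source 0.7778
3 15 load 0.8889
4 20 source 0.9259
5 25 load 0.9630
6 30 source 0.9753
7 35 load 0.9877
8 40 source 0.9918
9 45 load 0.9959
10 50 source 0.9973

Γ_L=1.000000, Γ_S=0.333333; launch V₁=1·25/75=0.333333
k=0 src: V=0.3333
k=1 load: inc=0.333333, refl=0.333333·1.000000=0.3333; V=0.000000+0.333333+0.333333=0.6667
k=2 src: inc=0.333333, refl=0.333333·0.333333=0.1111; V=0.333333+0.333333+0.111111=0.7778
k=3 load: inc=0.111111, refl=0.111111·1.000000=0.1111; V=0.666667+0.111111+0.111111=0.8889
k=4 src: inc=0.111111, refl=0.111111·0.333333=0.0370; V=0.777778+0.111111+0.037037=0.9259
k=5 load: inc=0.037037, refl=0.037037·1.000000=0.0370; V=0.888889+0.037037+0.037037=0.9630
k=6 src: inc=0.037037, refl=0.037037·0.333333=0.0123; V=0.925926+0.037037+0.012346=0.9753
k=7 load: inc=0.012346, refl=0.012346·1.000000=0.0123; V=0.962963+0.012346+0.012346=0.9877
k=8 src: inc=0.012346, refl=0.012346·0.333333=0.0041; V=0.975309+0.012346+0.004115=0.9918
k=9 load: inc=0.004115, refl=0.004115·1.000000=0.0041; V=0.987654+0.004115+0.004115=0.9959
k=10 src: inc=0.004115, refl=0.004115·0.333333=0.0014; V=0.991770+0.004115+0.001372=0.9973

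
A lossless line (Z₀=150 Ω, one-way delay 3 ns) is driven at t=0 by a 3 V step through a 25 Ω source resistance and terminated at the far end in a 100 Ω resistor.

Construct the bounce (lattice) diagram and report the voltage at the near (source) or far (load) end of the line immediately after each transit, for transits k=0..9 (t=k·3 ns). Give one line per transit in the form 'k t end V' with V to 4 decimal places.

Γ_L=-0.200000, Γ_S=-0.714286; launch V₁=3·150/175=2.571429
k=0 src: V=2.5714
k=1 load: inc=2.571429, refl=2.571429·-0.200000=-0.5143; V=0.000000+2.571429+-0.514286=2.0571
k=2 src: inc=-0.514286, refl=-0.514286·-0.714286=0.3673; V=2.571429+-0.514286+0.367347=2.4245
k=3 load: inc=0.367347, refl=0.367347·-0.200000=-0.0735; V=2.057143+0.367347+-0.073469=2.3510
k=4 src: inc=-0.073469, refl=-0.073469·-0.714286=0.0525; V=2.424490+-0.073469+0.052478=2.4035
k=5 load: inc=0.052478, refl=0.052478·-0.200000=-0.0105; V=2.351020+0.052478+-0.010496=2.3930
k=6 src: inc=-0.010496, refl=-0.010496·-0.714286=0.0075; V=2.403499+-0.010496+0.007497=2.4005
k=7 load: inc=0.007497, refl=0.007497·-0.200000=-0.0015; V=2.393003+0.007497+-0.001499=2.3990
k=8 src: inc=-0.001499, refl=-0.001499·-0.714286=0.0011; V=2.400500+-0.001499+0.001071=2.4001
k=9 load: inc=0.001071, refl=0.001071·-0.200000=-0.0002; V=2.399000+0.001071+-0.000214=2.3999

0 0 source 2.5714
1 3 load 2.0571
2 6 source 2.4245
3 9 load 2.3510
4 12 source 2.4035
5 15 load 2.3930
6 18 source 2.4005
7 21 load 2.3990
8 24 source 2.4001
9 27 load 2.3999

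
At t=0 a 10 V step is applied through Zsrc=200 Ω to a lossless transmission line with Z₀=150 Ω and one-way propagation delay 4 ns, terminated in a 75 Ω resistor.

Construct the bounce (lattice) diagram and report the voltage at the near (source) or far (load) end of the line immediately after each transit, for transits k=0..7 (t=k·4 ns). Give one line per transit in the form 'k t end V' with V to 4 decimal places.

0 0 source 4.2857
1 4 load 2.8571
2 8 source 2.6531
3 12 load 2.7211
4 16 source 2.7308
5 20 load 2.7276
6 24 source 2.7271
7 28 load 2.7273

Γ_L=-0.333333, Γ_S=0.142857; launch V₁=10·150/350=4.285714
k=0 src: V=4.2857
k=1 load: inc=4.285714, refl=4.285714·-0.333333=-1.4286; V=0.000000+4.285714+-1.428571=2.8571
k=2 src: inc=-1.428571, refl=-1.428571·0.142857=-0.2041; V=4.285714+-1.428571+-0.204082=2.6531
k=3 load: inc=-0.204082, refl=-0.204082·-0.333333=0.0680; V=2.857143+-0.204082+0.068027=2.7211
k=4 src: inc=0.068027, refl=0.068027·0.142857=0.0097; V=2.653061+0.068027+0.009718=2.7308
k=5 load: inc=0.009718, refl=0.009718·-0.333333=-0.0032; V=2.721088+0.009718+-0.003239=2.7276
k=6 src: inc=-0.003239, refl=-0.003239·0.142857=-0.0005; V=2.730807+-0.003239+-0.000463=2.7271
k=7 load: inc=-0.000463, refl=-0.000463·-0.333333=0.0002; V=2.727567+-0.000463+0.000154=2.7273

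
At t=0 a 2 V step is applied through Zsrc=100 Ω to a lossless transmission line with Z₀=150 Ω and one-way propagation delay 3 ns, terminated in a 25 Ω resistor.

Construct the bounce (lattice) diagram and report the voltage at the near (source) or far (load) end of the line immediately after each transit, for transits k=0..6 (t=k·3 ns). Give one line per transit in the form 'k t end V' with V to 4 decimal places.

Γ_L=-0.714286, Γ_S=-0.200000; launch V₁=2·150/250=1.200000
k=0 src: V=1.2000
k=1 load: inc=1.200000, refl=1.200000·-0.714286=-0.8571; V=0.000000+1.200000+-0.857143=0.3429
k=2 src: inc=-0.857143, refl=-0.857143·-0.200000=0.1714; V=1.200000+-0.857143+0.171429=0.5143
k=3 load: inc=0.171429, refl=0.171429·-0.714286=-0.1224; V=0.342857+0.171429+-0.122449=0.3918
k=4 src: inc=-0.122449, refl=-0.122449·-0.200000=0.0245; V=0.514286+-0.122449+0.024490=0.4163
k=5 load: inc=0.024490, refl=0.024490·-0.714286=-0.0175; V=0.391837+0.024490+-0.017493=0.3988
k=6 src: inc=-0.017493, refl=-0.017493·-0.200000=0.0035; V=0.416327+-0.017493+0.003499=0.4023

0 0 source 1.2000
1 3 load 0.3429
2 6 source 0.5143
3 9 load 0.3918
4 12 source 0.4163
5 15 load 0.3988
6 18 source 0.4023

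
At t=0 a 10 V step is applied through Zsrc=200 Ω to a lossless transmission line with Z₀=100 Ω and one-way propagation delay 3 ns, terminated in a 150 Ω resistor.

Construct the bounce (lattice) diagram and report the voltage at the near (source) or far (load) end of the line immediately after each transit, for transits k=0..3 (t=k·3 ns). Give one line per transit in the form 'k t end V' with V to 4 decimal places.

Γ_L=0.200000, Γ_S=0.333333; launch V₁=10·100/300=3.333333
k=0 src: V=3.3333
k=1 load: inc=3.333333, refl=3.333333·0.200000=0.6667; V=0.000000+3.333333+0.666667=4.0000
k=2 src: inc=0.666667, refl=0.666667·0.333333=0.2222; V=3.333333+0.666667+0.222222=4.2222
k=3 load: inc=0.222222, refl=0.222222·0.200000=0.0444; V=4.000000+0.222222+0.044444=4.2667

0 0 source 3.3333
1 3 load 4.0000
2 6 source 4.2222
3 9 load 4.2667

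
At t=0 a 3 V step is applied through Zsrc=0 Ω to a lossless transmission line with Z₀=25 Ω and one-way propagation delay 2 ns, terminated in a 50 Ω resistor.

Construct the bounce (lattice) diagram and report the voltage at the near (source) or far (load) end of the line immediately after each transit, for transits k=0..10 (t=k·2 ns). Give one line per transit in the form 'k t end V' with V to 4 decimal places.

0 0 source 3.0000
1 2 load 4.0000
2 4 source 3.0000
3 6 load 2.6667
4 8 source 3.0000
5 10 load 3.1111
6 12 source 3.0000
7 14 load 2.9630
8 16 source 3.0000
9 18 load 3.0123
10 20 source 3.0000

Γ_L=0.333333, Γ_S=-1.000000; launch V₁=3·25/25=3.000000
k=0 src: V=3.0000
k=1 load: inc=3.000000, refl=3.000000·0.333333=1.0000; V=0.000000+3.000000+1.000000=4.0000
k=2 src: inc=1.000000, refl=1.000000·-1.000000=-1.0000; V=3.000000+1.000000+-1.000000=3.0000
k=3 load: inc=-1.000000, refl=-1.000000·0.333333=-0.3333; V=4.000000+-1.000000+-0.333333=2.6667
k=4 src: inc=-0.333333, refl=-0.333333·-1.000000=0.3333; V=3.000000+-0.333333+0.333333=3.0000
k=5 load: inc=0.333333, refl=0.333333·0.333333=0.1111; V=2.666667+0.333333+0.111111=3.1111
k=6 src: inc=0.111111, refl=0.111111·-1.000000=-0.1111; V=3.000000+0.111111+-0.111111=3.0000
k=7 load: inc=-0.111111, refl=-0.111111·0.333333=-0.0370; V=3.111111+-0.111111+-0.037037=2.9630
k=8 src: inc=-0.037037, refl=-0.037037·-1.000000=0.0370; V=3.000000+-0.037037+0.037037=3.0000
k=9 load: inc=0.037037, refl=0.037037·0.333333=0.0123; V=2.962963+0.037037+0.012346=3.0123
k=10 src: inc=0.012346, refl=0.012346·-1.000000=-0.0123; V=3.000000+0.012346+-0.012346=3.0000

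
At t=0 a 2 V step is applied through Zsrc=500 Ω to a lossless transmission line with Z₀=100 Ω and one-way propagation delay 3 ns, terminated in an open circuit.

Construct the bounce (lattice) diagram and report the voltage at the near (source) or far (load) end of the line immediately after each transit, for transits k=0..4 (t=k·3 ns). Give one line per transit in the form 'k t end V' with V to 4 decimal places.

Γ_L=1.000000, Γ_S=0.666667; launch V₁=2·100/600=0.333333
k=0 src: V=0.3333
k=1 load: inc=0.333333, refl=0.333333·1.000000=0.3333; V=0.000000+0.333333+0.333333=0.6667
k=2 src: inc=0.333333, refl=0.333333·0.666667=0.2222; V=0.333333+0.333333+0.222222=0.8889
k=3 load: inc=0.222222, refl=0.222222·1.000000=0.2222; V=0.666667+0.222222+0.222222=1.1111
k=4 src: inc=0.222222, refl=0.222222·0.666667=0.1481; V=0.888889+0.222222+0.148148=1.2593

0 0 source 0.3333
1 3 load 0.6667
2 6 source 0.8889
3 9 load 1.1111
4 12 source 1.2593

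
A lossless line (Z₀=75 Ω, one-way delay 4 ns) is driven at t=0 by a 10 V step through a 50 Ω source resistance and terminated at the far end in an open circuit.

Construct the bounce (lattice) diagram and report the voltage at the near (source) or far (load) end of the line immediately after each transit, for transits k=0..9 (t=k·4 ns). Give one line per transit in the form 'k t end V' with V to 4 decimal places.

0 0 source 6.0000
1 4 load 12.0000
2 8 source 10.8000
3 12 load 9.6000
4 16 source 9.8400
5 20 load 10.0800
6 24 source 10.0320
7 28 load 9.9840
8 32 source 9.9936
9 36 load 10.0032

Γ_L=1.000000, Γ_S=-0.200000; launch V₁=10·75/125=6.000000
k=0 src: V=6.0000
k=1 load: inc=6.000000, refl=6.000000·1.000000=6.0000; V=0.000000+6.000000+6.000000=12.0000
k=2 src: inc=6.000000, refl=6.000000·-0.200000=-1.2000; V=6.000000+6.000000+-1.200000=10.8000
k=3 load: inc=-1.200000, refl=-1.200000·1.000000=-1.2000; V=12.000000+-1.200000+-1.200000=9.6000
k=4 src: inc=-1.200000, refl=-1.200000·-0.200000=0.2400; V=10.800000+-1.200000+0.240000=9.8400
k=5 load: inc=0.240000, refl=0.240000·1.000000=0.2400; V=9.600000+0.240000+0.240000=10.0800
k=6 src: inc=0.240000, refl=0.240000·-0.200000=-0.0480; V=9.840000+0.240000+-0.048000=10.0320
k=7 load: inc=-0.048000, refl=-0.048000·1.000000=-0.0480; V=10.080000+-0.048000+-0.048000=9.9840
k=8 src: inc=-0.048000, refl=-0.048000·-0.200000=0.0096; V=10.032000+-0.048000+0.009600=9.9936
k=9 load: inc=0.009600, refl=0.009600·1.000000=0.0096; V=9.984000+0.009600+0.009600=10.0032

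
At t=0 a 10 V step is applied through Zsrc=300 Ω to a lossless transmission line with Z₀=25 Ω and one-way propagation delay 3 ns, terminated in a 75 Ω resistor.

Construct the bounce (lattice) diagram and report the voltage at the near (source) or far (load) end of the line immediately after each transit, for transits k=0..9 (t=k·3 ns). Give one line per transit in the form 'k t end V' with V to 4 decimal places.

Γ_L=0.500000, Γ_S=0.846154; launch V₁=10·25/325=0.769231
k=0 src: V=0.7692
k=1 load: inc=0.769231, refl=0.769231·0.500000=0.3846; V=0.000000+0.769231+0.384615=1.1538
k=2 src: inc=0.384615, refl=0.384615·0.846154=0.3254; V=0.769231+0.384615+0.325444=1.4793
k=3 load: inc=0.325444, refl=0.325444·0.500000=0.1627; V=1.153846+0.325444+0.162722=1.6420
k=4 src: inc=0.162722, refl=0.162722·0.846154=0.1377; V=1.479290+0.162722+0.137688=1.7797
k=5 load: inc=0.137688, refl=0.137688·0.500000=0.0688; V=1.642012+0.137688+0.068844=1.8485
k=6 src: inc=0.068844, refl=0.068844·0.846154=0.0583; V=1.779700+0.068844+0.058253=1.9068
k=7 load: inc=0.058253, refl=0.058253·0.500000=0.0291; V=1.848543+0.058253+0.029126=1.9359
k=8 src: inc=0.029126, refl=0.029126·0.846154=0.0246; V=1.906796+0.029126+0.024645=1.9606
k=9 load: inc=0.024645, refl=0.024645·0.500000=0.0123; V=1.935922+0.024645+0.012323=1.9729

0 0 source 0.7692
1 3 load 1.1538
2 6 source 1.4793
3 9 load 1.6420
4 12 source 1.7797
5 15 load 1.8485
6 18 source 1.9068
7 21 load 1.9359
8 24 source 1.9606
9 27 load 1.9729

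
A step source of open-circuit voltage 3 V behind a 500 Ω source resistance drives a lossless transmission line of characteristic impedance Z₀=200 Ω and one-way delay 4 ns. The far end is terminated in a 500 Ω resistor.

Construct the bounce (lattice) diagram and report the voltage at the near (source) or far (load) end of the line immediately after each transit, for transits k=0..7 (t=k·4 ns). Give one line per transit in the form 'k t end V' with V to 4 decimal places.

Γ_L=0.428571, Γ_S=0.428571; launch V₁=3·200/700=0.857143
k=0 src: V=0.8571
k=1 load: inc=0.857143, refl=0.857143·0.428571=0.3673; V=0.000000+0.857143+0.367347=1.2245
k=2 src: inc=0.367347, refl=0.367347·0.428571=0.1574; V=0.857143+0.367347+0.157434=1.3819
k=3 load: inc=0.157434, refl=0.157434·0.428571=0.0675; V=1.224490+0.157434+0.067472=1.4494
k=4 src: inc=0.067472, refl=0.067472·0.428571=0.0289; V=1.381924+0.067472+0.028917=1.4783
k=5 load: inc=0.028917, refl=0.028917·0.428571=0.0124; V=1.449396+0.028917+0.012393=1.4907
k=6 src: inc=0.012393, refl=0.012393·0.428571=0.0053; V=1.478313+0.012393+0.005311=1.4960
k=7 load: inc=0.005311, refl=0.005311·0.428571=0.0023; V=1.490705+0.005311+0.002276=1.4983

0 0 source 0.8571
1 4 load 1.2245
2 8 source 1.3819
3 12 load 1.4494
4 16 source 1.4783
5 20 load 1.4907
6 24 source 1.4960
7 28 load 1.4983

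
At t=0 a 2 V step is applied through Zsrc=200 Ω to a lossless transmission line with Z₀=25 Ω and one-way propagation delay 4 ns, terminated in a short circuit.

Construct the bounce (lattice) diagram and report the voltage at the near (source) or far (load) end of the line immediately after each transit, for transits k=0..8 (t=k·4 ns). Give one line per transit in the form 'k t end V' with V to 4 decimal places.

Γ_L=-1.000000, Γ_S=0.777778; launch V₁=2·25/225=0.222222
k=0 src: V=0.2222
k=1 load: inc=0.222222, refl=0.222222·-1.000000=-0.2222; V=0.000000+0.222222+-0.222222=0.0000
k=2 src: inc=-0.222222, refl=-0.222222·0.777778=-0.1728; V=0.222222+-0.222222+-0.172840=-0.1728
k=3 load: inc=-0.172840, refl=-0.172840·-1.000000=0.1728; V=0.000000+-0.172840+0.172840=0.0000
k=4 src: inc=0.172840, refl=0.172840·0.777778=0.1344; V=-0.172840+0.172840+0.134431=0.1344
k=5 load: inc=0.134431, refl=0.134431·-1.000000=-0.1344; V=0.000000+0.134431+-0.134431=0.0000
k=6 src: inc=-0.134431, refl=-0.134431·0.777778=-0.1046; V=0.134431+-0.134431+-0.104557=-0.1046
k=7 load: inc=-0.104557, refl=-0.104557·-1.000000=0.1046; V=0.000000+-0.104557+0.104557=0.0000
k=8 src: inc=0.104557, refl=0.104557·0.777778=0.0813; V=-0.104557+0.104557+0.081322=0.0813

0 0 source 0.2222
1 4 load 0.0000
2 8 source -0.1728
3 12 load 0.0000
4 16 source 0.1344
5 20 load 0.0000
6 24 source -0.1046
7 28 load 0.0000
8 32 source 0.0813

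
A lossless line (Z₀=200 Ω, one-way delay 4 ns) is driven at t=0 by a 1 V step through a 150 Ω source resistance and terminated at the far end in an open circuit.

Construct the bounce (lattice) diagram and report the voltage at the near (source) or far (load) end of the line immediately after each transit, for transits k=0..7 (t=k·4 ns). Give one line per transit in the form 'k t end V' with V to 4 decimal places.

Γ_L=1.000000, Γ_S=-0.142857; launch V₁=1·200/350=0.571429
k=0 src: V=0.5714
k=1 load: inc=0.571429, refl=0.571429·1.000000=0.5714; V=0.000000+0.571429+0.571429=1.1429
k=2 src: inc=0.571429, refl=0.571429·-0.142857=-0.0816; V=0.571429+0.571429+-0.081633=1.0612
k=3 load: inc=-0.081633, refl=-0.081633·1.000000=-0.0816; V=1.142857+-0.081633+-0.081633=0.9796
k=4 src: inc=-0.081633, refl=-0.081633·-0.142857=0.0117; V=1.061224+-0.081633+0.011662=0.9913
k=5 load: inc=0.011662, refl=0.011662·1.000000=0.0117; V=0.979592+0.011662+0.011662=1.0029
k=6 src: inc=0.011662, refl=0.011662·-0.142857=-0.0017; V=0.991254+0.011662+-0.001666=1.0012
k=7 load: inc=-0.001666, refl=-0.001666·1.000000=-0.0017; V=1.002915+-0.001666+-0.001666=0.9996

0 0 source 0.5714
1 4 load 1.1429
2 8 source 1.0612
3 12 load 0.9796
4 16 source 0.9913
5 20 load 1.0029
6 24 source 1.0012
7 28 load 0.9996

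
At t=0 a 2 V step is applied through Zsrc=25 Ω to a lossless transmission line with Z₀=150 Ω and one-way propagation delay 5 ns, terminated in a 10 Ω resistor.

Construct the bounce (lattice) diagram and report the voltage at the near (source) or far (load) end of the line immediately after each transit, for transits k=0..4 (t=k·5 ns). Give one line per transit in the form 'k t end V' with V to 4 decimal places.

Γ_L=-0.875000, Γ_S=-0.714286; launch V₁=2·150/175=1.714286
k=0 src: V=1.7143
k=1 load: inc=1.714286, refl=1.714286·-0.875000=-1.5000; V=0.000000+1.714286+-1.500000=0.2143
k=2 src: inc=-1.500000, refl=-1.500000·-0.714286=1.0714; V=1.714286+-1.500000+1.071429=1.2857
k=3 load: inc=1.071429, refl=1.071429·-0.875000=-0.9375; V=0.214286+1.071429+-0.937500=0.3482
k=4 src: inc=-0.937500, refl=-0.937500·-0.714286=0.6696; V=1.285714+-0.937500+0.669643=1.0179

0 0 source 1.7143
1 5 load 0.2143
2 10 source 1.2857
3 15 load 0.3482
4 20 source 1.0179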